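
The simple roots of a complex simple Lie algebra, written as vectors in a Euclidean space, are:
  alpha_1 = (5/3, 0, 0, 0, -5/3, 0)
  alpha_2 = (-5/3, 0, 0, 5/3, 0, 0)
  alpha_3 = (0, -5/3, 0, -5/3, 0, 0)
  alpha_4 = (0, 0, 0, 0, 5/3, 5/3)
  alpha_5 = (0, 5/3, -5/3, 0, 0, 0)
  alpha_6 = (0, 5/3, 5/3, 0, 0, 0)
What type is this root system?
type D_6

Compute the Cartan integers a_ij = 2(alpha_i, alpha_j)/(alpha_j, alpha_j); the resulting 6x6 Cartan matrix is
[[2, -1, 0, -1, 0, 0], [-1, 2, -1, 0, 0, 0], [0, -1, 2, 0, -1, -1], [-1, 0, 0, 2, 0, 0], [0, 0, -1, 0, 2, 0], [0, 0, -1, 0, 0, 2]].
All simple roots have the same length, so the diagram is simply laced. The associated Dynkin diagram is a chain of 4 nodes with a fork of two nodes at one end (D_6), so the type is D_6 (the algebra so(12)).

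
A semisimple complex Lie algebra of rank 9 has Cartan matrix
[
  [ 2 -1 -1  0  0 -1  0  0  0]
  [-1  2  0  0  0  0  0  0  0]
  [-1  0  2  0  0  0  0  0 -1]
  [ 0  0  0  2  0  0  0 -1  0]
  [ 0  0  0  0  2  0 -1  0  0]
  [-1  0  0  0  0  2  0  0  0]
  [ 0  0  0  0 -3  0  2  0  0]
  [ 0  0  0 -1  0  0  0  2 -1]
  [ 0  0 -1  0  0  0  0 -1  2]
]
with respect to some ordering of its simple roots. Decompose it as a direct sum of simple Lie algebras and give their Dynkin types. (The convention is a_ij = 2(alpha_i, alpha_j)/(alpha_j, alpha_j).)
D7 + G2

The diagram associated to this matrix has two connected components: the simple roots {alpha_1, alpha_2, alpha_3, alpha_4, alpha_6, alpha_8, alpha_9} form a chain of 5 nodes with a fork of two nodes at one end (D_7), and {alpha_5, alpha_7} form two nodes joined by a triple edge (G_2). A semisimple Lie algebra decomposes uniquely as the direct sum of simple ideals, one per connected component of its Dynkin diagram, so g ≅ D_7 ⊕ G_2 (dimension 91 + 14 = 105).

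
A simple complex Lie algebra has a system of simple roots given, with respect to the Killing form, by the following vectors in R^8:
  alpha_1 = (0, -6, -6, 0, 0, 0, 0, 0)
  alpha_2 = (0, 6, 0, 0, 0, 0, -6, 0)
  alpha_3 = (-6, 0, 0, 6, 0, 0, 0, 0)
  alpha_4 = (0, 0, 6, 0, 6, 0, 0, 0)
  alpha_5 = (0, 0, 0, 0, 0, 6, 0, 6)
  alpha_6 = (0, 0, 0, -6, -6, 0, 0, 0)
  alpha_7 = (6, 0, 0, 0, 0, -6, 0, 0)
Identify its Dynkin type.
type A_7

Compute the Cartan integers a_ij = 2(alpha_i, alpha_j)/(alpha_j, alpha_j); the resulting 7x7 Cartan matrix is
[[2, -1, 0, -1, 0, 0, 0], [-1, 2, 0, 0, 0, 0, 0], [0, 0, 2, 0, 0, -1, -1], [-1, 0, 0, 2, 0, -1, 0], [0, 0, 0, 0, 2, 0, -1], [0, 0, -1, -1, 0, 2, 0], [0, 0, -1, 0, -1, 0, 2]].
All simple roots have the same length, so the diagram is simply laced. The associated Dynkin diagram is a chain of 7 nodes with single edges (A_7), so the type is A_7 (the algebra sl(8)).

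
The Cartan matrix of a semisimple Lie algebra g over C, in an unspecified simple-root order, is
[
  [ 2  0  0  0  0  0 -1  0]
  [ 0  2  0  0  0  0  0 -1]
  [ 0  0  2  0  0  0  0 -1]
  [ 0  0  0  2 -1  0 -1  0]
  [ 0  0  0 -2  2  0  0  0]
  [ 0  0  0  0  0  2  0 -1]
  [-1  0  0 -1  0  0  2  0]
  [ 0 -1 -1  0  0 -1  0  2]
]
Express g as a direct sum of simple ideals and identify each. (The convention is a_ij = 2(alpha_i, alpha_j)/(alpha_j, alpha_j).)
C4 ⊕ D4

The diagram associated to this matrix has two connected components: the simple roots {alpha_1, alpha_4, alpha_5, alpha_7} form a chain of 4 nodes with a double edge at one end; the terminal node there is the unique long simple root (C_4), and {alpha_2, alpha_3, alpha_6, alpha_8} form a chain of 2 nodes with a fork of two nodes at one end (D_4). A semisimple Lie algebra decomposes uniquely as the direct sum of simple ideals, one per connected component of its Dynkin diagram, so g ≅ C_4 ⊕ D_4 (dimension 36 + 28 = 64).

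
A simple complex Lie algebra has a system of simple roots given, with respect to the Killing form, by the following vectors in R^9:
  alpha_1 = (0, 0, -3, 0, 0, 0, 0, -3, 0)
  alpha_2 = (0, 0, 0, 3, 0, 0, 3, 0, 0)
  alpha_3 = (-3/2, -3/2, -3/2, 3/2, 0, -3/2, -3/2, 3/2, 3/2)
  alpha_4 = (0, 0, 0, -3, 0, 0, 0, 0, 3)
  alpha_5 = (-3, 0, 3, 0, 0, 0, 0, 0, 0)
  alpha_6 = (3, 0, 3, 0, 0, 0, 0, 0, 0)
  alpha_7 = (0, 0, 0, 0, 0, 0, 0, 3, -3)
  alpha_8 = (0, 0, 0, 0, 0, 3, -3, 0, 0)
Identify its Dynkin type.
Compute the Cartan integers a_ij = 2(alpha_i, alpha_j)/(alpha_j, alpha_j); the resulting 8x8 Cartan matrix is
[[2, 0, 0, 0, -1, -1, -1, 0], [0, 2, 0, -1, 0, 0, 0, -1], [0, 0, 2, 0, 0, -1, 0, 0], [0, -1, 0, 2, 0, 0, -1, 0], [-1, 0, 0, 0, 2, 0, 0, 0], [-1, 0, -1, 0, 0, 2, 0, 0], [-1, 0, 0, -1, 0, 0, 2, 0], [0, -1, 0, 0, 0, 0, 0, 2]].
All simple roots have the same length, so the diagram is simply laced. The associated Dynkin diagram is a chain of 7 nodes with one extra node attached to the third node from one end (E_8), so the type is E_8.

E8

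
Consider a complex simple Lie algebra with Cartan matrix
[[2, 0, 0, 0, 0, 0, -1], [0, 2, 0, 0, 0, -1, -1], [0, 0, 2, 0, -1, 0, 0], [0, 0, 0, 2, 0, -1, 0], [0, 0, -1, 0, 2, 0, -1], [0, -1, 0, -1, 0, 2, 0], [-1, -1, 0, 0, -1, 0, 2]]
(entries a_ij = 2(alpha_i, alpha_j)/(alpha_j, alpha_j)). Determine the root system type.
E_7

The matrix has rank 7 with 2's on the diagonal. Reading the off-diagonal entries as Dynkin edges (a single edge where a_ij = a_ji = -1; a double or triple edge where a_ij * a_ji = 2 or 3), the diagram is a chain of 6 nodes with one extra node attached to the third node from one end (E_7). One simple-root ordering that puts it in standard form is (alpha_3, alpha_1, alpha_5, alpha_7, alpha_2, alpha_6, alpha_4). So the algebra is type E_7.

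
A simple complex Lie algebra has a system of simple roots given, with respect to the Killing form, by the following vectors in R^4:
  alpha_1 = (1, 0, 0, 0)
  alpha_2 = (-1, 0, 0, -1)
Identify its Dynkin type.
B2

Compute the Cartan integers a_ij = 2(alpha_i, alpha_j)/(alpha_j, alpha_j); the resulting 2x2 Cartan matrix is
[[2, -1], [-2, 2]].
The roots have two lengths (squared-length ratio 2:1); the short ones are alpha_{1}. The associated Dynkin diagram is a chain of 2 nodes with a double edge at one end; the terminal node there is the unique short simple root (B_2), so the type is B_2 (the algebra so(5)).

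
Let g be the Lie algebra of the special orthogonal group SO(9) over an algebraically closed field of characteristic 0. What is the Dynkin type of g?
B_4

This is so(9) with 9 odd, which has dimension 9(9-1)/2 = 36 and rank (9-1)/2 = 4. In the classification of classical Lie algebras, the orthogonal algebra so(2n+1) in an odd number of variables has type B_n; here n = 4, so the Dynkin diagram is a chain of 4 nodes with a double edge at one end; the terminal node there is the unique short simple root (B_4). Hence the type is B_4.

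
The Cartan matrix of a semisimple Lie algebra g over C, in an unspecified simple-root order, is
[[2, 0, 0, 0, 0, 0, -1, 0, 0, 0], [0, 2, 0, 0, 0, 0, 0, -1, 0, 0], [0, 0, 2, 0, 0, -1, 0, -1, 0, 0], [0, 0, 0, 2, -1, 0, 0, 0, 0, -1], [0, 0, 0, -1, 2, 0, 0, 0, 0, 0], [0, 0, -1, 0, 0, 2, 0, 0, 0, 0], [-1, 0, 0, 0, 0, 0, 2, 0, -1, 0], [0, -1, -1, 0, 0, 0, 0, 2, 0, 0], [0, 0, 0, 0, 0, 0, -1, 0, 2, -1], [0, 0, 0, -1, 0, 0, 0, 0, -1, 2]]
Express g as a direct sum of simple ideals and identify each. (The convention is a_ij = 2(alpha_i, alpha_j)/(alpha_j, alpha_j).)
A_4 (sl(5)) + A_6 (sl(7))

The diagram associated to this matrix has two connected components: the simple roots {alpha_2, alpha_3, alpha_6, alpha_8} form a chain of 4 nodes with single edges (A_4), and {alpha_1, alpha_4, alpha_5, alpha_7, alpha_9, alpha_10} form a chain of 6 nodes with single edges (A_6). A semisimple Lie algebra decomposes uniquely as the direct sum of simple ideals, one per connected component of its Dynkin diagram, so g ≅ A_4 ⊕ A_6 (dimension 24 + 48 = 72).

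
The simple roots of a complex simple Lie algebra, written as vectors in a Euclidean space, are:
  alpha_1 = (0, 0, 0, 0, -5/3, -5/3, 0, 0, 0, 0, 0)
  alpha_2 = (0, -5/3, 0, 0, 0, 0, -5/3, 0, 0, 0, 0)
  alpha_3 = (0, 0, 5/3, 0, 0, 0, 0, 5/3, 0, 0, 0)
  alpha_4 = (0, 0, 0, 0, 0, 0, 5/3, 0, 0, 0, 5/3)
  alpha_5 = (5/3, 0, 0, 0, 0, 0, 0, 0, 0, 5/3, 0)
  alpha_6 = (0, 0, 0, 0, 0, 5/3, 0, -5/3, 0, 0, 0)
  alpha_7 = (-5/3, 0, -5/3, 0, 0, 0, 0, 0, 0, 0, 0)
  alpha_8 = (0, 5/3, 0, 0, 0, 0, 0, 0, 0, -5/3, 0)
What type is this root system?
Compute the Cartan integers a_ij = 2(alpha_i, alpha_j)/(alpha_j, alpha_j); the resulting 8x8 Cartan matrix is
[[2, 0, 0, 0, 0, -1, 0, 0], [0, 2, 0, -1, 0, 0, 0, -1], [0, 0, 2, 0, 0, -1, -1, 0], [0, -1, 0, 2, 0, 0, 0, 0], [0, 0, 0, 0, 2, 0, -1, -1], [-1, 0, -1, 0, 0, 2, 0, 0], [0, 0, -1, 0, -1, 0, 2, 0], [0, -1, 0, 0, -1, 0, 0, 2]].
All simple roots have the same length, so the diagram is simply laced. The associated Dynkin diagram is a chain of 8 nodes with single edges (A_8), so the type is A_8 (the algebra sl(9)).

A8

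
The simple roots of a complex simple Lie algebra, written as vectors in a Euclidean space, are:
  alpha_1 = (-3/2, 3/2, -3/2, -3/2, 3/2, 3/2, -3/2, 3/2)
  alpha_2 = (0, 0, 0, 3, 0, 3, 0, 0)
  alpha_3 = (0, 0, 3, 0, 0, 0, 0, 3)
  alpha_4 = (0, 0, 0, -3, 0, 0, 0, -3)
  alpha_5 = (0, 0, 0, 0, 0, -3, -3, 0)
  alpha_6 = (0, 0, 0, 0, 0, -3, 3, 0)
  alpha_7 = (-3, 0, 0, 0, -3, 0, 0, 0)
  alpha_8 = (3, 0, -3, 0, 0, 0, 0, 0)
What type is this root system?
Compute the Cartan integers a_ij = 2(alpha_i, alpha_j)/(alpha_j, alpha_j); the resulting 8x8 Cartan matrix is
[[2, 0, 0, 0, 0, -1, 0, 0], [0, 2, 0, -1, -1, -1, 0, 0], [0, 0, 2, -1, 0, 0, 0, -1], [0, -1, -1, 2, 0, 0, 0, 0], [0, -1, 0, 0, 2, 0, 0, 0], [-1, -1, 0, 0, 0, 2, 0, 0], [0, 0, 0, 0, 0, 0, 2, -1], [0, 0, -1, 0, 0, 0, -1, 2]].
All simple roots have the same length, so the diagram is simply laced. The associated Dynkin diagram is a chain of 7 nodes with one extra node attached to the third node from one end (E_8), so the type is E_8.

E8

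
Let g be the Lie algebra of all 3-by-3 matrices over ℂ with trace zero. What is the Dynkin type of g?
This is sl(3), which has dimension 3^2 - 1 = 8 and rank 3 - 1 = 2 (a Cartan subalgebra is the diagonal traceless matrices). In the classification of classical Lie algebras, the special linear algebra sl(n+1) has type A_n; here n = 2, so the Dynkin diagram is a chain of 2 nodes with single edges (A_2). Hence the type is A_2.

type A_2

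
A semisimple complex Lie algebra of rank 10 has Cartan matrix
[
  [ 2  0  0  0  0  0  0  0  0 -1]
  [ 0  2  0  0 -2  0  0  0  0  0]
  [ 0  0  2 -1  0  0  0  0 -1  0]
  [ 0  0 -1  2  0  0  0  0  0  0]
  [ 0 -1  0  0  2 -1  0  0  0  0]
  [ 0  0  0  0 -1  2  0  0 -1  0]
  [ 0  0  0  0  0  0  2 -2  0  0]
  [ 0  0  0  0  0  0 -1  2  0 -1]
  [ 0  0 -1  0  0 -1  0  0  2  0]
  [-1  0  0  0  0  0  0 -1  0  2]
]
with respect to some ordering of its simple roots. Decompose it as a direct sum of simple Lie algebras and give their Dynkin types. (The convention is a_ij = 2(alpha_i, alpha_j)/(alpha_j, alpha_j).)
The diagram associated to this matrix has two connected components: the simple roots {alpha_1, alpha_7, alpha_8, alpha_10} form a chain of 4 nodes with a double edge at one end; the terminal node there is the unique long simple root (C_4), and {alpha_2, alpha_3, alpha_4, alpha_5, alpha_6, alpha_9} form a chain of 6 nodes with a double edge at one end; the terminal node there is the unique long simple root (C_6). A semisimple Lie algebra decomposes uniquely as the direct sum of simple ideals, one per connected component of its Dynkin diagram, so g ≅ C_4 ⊕ C_6 (dimension 36 + 78 = 114).

C_4 + C_6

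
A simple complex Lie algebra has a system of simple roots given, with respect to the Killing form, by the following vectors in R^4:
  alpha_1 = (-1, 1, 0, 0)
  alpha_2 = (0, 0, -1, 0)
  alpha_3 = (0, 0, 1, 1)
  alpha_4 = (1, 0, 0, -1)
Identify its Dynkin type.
type B_4

Compute the Cartan integers a_ij = 2(alpha_i, alpha_j)/(alpha_j, alpha_j); the resulting 4x4 Cartan matrix is
[[2, 0, 0, -1], [0, 2, -1, 0], [0, -2, 2, -1], [-1, 0, -1, 2]].
The roots have two lengths (squared-length ratio 2:1); the short ones are alpha_{2}. The associated Dynkin diagram is a chain of 4 nodes with a double edge at one end; the terminal node there is the unique short simple root (B_4), so the type is B_4 (the algebra so(9)).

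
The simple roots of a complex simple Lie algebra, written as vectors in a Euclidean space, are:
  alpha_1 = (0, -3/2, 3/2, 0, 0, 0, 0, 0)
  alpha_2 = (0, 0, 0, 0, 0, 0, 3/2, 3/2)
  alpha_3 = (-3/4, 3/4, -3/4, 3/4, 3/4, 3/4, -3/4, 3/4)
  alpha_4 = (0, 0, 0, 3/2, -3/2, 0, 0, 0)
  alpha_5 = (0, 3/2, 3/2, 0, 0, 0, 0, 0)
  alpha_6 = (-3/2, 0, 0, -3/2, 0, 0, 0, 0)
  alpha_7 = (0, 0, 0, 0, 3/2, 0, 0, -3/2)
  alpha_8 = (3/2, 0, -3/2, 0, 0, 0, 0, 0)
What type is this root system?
Compute the Cartan integers a_ij = 2(alpha_i, alpha_j)/(alpha_j, alpha_j); the resulting 8x8 Cartan matrix is
[[2, 0, -1, 0, 0, 0, 0, -1], [0, 2, 0, 0, 0, 0, -1, 0], [-1, 0, 2, 0, 0, 0, 0, 0], [0, 0, 0, 2, 0, -1, -1, 0], [0, 0, 0, 0, 2, 0, 0, -1], [0, 0, 0, -1, 0, 2, 0, -1], [0, -1, 0, -1, 0, 0, 2, 0], [-1, 0, 0, 0, -1, -1, 0, 2]].
All simple roots have the same length, so the diagram is simply laced. The associated Dynkin diagram is a chain of 7 nodes with one extra node attached to the third node from one end (E_8), so the type is E_8.

E8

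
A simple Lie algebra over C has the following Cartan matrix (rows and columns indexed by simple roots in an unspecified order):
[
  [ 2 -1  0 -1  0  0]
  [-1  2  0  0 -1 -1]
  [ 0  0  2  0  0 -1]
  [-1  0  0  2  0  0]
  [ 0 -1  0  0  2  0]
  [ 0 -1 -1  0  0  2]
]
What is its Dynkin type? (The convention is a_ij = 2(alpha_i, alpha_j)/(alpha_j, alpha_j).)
E_6

The matrix has rank 6 with 2's on the diagonal. Reading the off-diagonal entries as Dynkin edges (a single edge where a_ij = a_ji = -1; a double or triple edge where a_ij * a_ji = 2 or 3), the diagram is a chain of 5 nodes with one extra node attached to the third node from one end (E_6). One simple-root ordering that puts it in standard form is (alpha_4, alpha_5, alpha_1, alpha_2, alpha_6, alpha_3). So the algebra is type E_6.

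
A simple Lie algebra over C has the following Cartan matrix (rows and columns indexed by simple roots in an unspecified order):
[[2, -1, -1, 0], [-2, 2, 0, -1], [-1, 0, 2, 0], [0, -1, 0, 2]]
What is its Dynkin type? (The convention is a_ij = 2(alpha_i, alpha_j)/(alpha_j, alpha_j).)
The matrix has rank 4 with 2's on the diagonal. Reading the off-diagonal entries as Dynkin edges (a single edge where a_ij = a_ji = -1; a double or triple edge where a_ij * a_ji = 2 or 3), the diagram is a chain of 4 nodes with a double edge between the middle two (F_4). One simple-root ordering that puts it in standard form is (alpha_4, alpha_2, alpha_1, alpha_3). So the algebra is type F_4.

F4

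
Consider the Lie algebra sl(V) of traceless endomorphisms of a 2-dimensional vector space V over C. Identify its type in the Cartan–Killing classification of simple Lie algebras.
This is sl(2), which has dimension 2^2 - 1 = 3 and rank 2 - 1 = 1 (a Cartan subalgebra is the diagonal traceless matrices). In the classification of classical Lie algebras, the special linear algebra sl(n+1) has type A_n; here n = 1, so the Dynkin diagram is a chain of 1 nodes with single edges (A_1). Hence the type is A_1.

A_1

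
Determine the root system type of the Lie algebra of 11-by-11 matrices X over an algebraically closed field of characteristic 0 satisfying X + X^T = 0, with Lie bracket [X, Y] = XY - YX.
B5

This is so(11) with 11 odd, which has dimension 11(11-1)/2 = 55 and rank (11-1)/2 = 5. In the classification of classical Lie algebras, the orthogonal algebra so(2n+1) in an odd number of variables has type B_n; here n = 5, so the Dynkin diagram is a chain of 5 nodes with a double edge at one end; the terminal node there is the unique short simple root (B_5). Hence the type is B_5.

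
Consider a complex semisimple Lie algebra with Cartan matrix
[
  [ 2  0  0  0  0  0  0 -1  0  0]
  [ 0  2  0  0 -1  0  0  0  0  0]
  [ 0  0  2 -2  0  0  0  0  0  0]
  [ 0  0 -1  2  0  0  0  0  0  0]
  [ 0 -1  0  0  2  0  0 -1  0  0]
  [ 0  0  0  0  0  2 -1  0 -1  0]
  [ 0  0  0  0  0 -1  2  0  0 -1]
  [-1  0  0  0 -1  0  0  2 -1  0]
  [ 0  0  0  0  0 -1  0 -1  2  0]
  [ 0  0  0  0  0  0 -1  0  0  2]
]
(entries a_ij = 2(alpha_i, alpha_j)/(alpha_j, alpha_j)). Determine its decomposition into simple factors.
The diagram associated to this matrix has two connected components: the simple roots {alpha_3, alpha_4} form a chain of 2 nodes with a double edge at one end; the terminal node there is the unique short simple root (B_2), and {alpha_1, alpha_2, alpha_5, alpha_6, alpha_7, alpha_8, alpha_9, alpha_10} form a chain of 7 nodes with one extra node attached to the third node from one end (E_8). A semisimple Lie algebra decomposes uniquely as the direct sum of simple ideals, one per connected component of its Dynkin diagram, so g ≅ B_2 ⊕ E_8 (dimension 10 + 248 = 258).

type B_2 ⊕ type E_8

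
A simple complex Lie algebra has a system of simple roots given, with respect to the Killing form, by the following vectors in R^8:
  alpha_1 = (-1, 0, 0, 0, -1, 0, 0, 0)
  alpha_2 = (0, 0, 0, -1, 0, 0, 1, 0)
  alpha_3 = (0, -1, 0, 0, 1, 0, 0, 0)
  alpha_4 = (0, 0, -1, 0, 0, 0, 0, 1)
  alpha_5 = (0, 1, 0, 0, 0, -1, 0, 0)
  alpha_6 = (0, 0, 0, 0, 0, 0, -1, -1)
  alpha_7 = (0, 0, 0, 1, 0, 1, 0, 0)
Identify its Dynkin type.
Compute the Cartan integers a_ij = 2(alpha_i, alpha_j)/(alpha_j, alpha_j); the resulting 7x7 Cartan matrix is
[[2, 0, -1, 0, 0, 0, 0], [0, 2, 0, 0, 0, -1, -1], [-1, 0, 2, 0, -1, 0, 0], [0, 0, 0, 2, 0, -1, 0], [0, 0, -1, 0, 2, 0, -1], [0, -1, 0, -1, 0, 2, 0], [0, -1, 0, 0, -1, 0, 2]].
All simple roots have the same length, so the diagram is simply laced. The associated Dynkin diagram is a chain of 7 nodes with single edges (A_7), so the type is A_7 (the algebra sl(8)).

type A_7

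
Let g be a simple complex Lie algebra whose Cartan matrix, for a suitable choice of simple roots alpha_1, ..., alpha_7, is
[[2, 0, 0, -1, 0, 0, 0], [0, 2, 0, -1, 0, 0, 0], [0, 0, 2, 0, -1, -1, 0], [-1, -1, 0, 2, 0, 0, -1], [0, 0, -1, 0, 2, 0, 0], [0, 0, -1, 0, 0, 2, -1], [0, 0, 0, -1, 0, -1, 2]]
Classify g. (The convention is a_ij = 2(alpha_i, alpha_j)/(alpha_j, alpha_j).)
The matrix has rank 7 with 2's on the diagonal. Reading the off-diagonal entries as Dynkin edges (a single edge where a_ij = a_ji = -1; a double or triple edge where a_ij * a_ji = 2 or 3), the diagram is a chain of 5 nodes with a fork of two nodes at one end (D_7). One simple-root ordering that puts it in standard form is (alpha_5, alpha_3, alpha_6, alpha_7, alpha_4, alpha_2, alpha_1). So the algebra is type D_7, i.e. so(14).

D_7 (so(14))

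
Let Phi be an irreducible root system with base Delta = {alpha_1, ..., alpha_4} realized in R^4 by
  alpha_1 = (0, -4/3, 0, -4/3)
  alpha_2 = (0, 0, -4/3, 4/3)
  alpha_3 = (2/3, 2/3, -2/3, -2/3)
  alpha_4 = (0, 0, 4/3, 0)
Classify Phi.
type F_4

Compute the Cartan integers a_ij = 2(alpha_i, alpha_j)/(alpha_j, alpha_j); the resulting 4x4 Cartan matrix is
[[2, -1, 0, 0], [-1, 2, 0, -2], [0, 0, 2, -1], [0, -1, -1, 2]].
The roots have two lengths (squared-length ratio 2:1); the short ones are alpha_{3,4}. The associated Dynkin diagram is a chain of 4 nodes with a double edge between the middle two (F_4), so the type is F_4.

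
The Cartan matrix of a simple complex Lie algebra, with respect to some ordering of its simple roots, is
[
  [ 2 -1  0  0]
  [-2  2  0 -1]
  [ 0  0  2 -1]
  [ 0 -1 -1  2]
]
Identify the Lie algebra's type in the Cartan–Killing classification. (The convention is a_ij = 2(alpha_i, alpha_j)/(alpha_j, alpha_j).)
The matrix has rank 4 with 2's on the diagonal. Reading the off-diagonal entries as Dynkin edges (a single edge where a_ij = a_ji = -1; a double or triple edge where a_ij * a_ji = 2 or 3), the diagram is a chain of 4 nodes with a double edge at one end; the terminal node there is the unique short simple root (B_4). One simple-root ordering that puts it in standard form is (alpha_3, alpha_4, alpha_2, alpha_1). So the algebra is type B_4, i.e. so(9).

type B_4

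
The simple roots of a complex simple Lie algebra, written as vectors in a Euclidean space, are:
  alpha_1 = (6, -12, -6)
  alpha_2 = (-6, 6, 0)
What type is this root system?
Compute the Cartan integers a_ij = 2(alpha_i, alpha_j)/(alpha_j, alpha_j); the resulting 2x2 Cartan matrix is
[[2, -3], [-1, 2]].
The roots have two lengths (squared-length ratio 3:1); the short ones are alpha_{2}. The associated Dynkin diagram is two nodes joined by a triple edge (G_2), so the type is G_2.

type G_2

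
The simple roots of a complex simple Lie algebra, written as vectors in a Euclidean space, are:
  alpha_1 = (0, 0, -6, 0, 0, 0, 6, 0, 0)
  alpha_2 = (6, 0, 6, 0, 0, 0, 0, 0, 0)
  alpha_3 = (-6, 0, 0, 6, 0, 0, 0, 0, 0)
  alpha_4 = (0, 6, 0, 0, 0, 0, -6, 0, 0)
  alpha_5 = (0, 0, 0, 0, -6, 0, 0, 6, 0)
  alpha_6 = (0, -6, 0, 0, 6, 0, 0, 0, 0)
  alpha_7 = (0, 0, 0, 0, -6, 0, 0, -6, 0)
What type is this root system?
D_7 (so(14))

Compute the Cartan integers a_ij = 2(alpha_i, alpha_j)/(alpha_j, alpha_j); the resulting 7x7 Cartan matrix is
[[2, -1, 0, -1, 0, 0, 0], [-1, 2, -1, 0, 0, 0, 0], [0, -1, 2, 0, 0, 0, 0], [-1, 0, 0, 2, 0, -1, 0], [0, 0, 0, 0, 2, -1, 0], [0, 0, 0, -1, -1, 2, -1], [0, 0, 0, 0, 0, -1, 2]].
All simple roots have the same length, so the diagram is simply laced. The associated Dynkin diagram is a chain of 5 nodes with a fork of two nodes at one end (D_7), so the type is D_7 (the algebra so(14)).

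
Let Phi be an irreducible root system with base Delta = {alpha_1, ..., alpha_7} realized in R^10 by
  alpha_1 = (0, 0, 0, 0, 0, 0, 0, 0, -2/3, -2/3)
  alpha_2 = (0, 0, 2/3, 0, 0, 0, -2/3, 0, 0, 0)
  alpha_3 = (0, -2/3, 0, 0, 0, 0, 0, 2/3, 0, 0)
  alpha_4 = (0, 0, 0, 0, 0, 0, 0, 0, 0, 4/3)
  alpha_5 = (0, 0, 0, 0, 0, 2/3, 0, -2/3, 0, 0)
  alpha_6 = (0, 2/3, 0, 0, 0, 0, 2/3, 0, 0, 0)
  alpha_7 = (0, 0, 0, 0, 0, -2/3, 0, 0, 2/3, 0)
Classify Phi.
Compute the Cartan integers a_ij = 2(alpha_i, alpha_j)/(alpha_j, alpha_j); the resulting 7x7 Cartan matrix is
[[2, 0, 0, -1, 0, 0, -1], [0, 2, 0, 0, 0, -1, 0], [0, 0, 2, 0, -1, -1, 0], [-2, 0, 0, 2, 0, 0, 0], [0, 0, -1, 0, 2, 0, -1], [0, -1, -1, 0, 0, 2, 0], [-1, 0, 0, 0, -1, 0, 2]].
The roots have two lengths (squared-length ratio 2:1); the short ones are alpha_{1,2,3,5,6,7}. The associated Dynkin diagram is a chain of 7 nodes with a double edge at one end; the terminal node there is the unique long simple root (C_7), so the type is C_7 (the algebra sp(14)).

C_7 (sp(14))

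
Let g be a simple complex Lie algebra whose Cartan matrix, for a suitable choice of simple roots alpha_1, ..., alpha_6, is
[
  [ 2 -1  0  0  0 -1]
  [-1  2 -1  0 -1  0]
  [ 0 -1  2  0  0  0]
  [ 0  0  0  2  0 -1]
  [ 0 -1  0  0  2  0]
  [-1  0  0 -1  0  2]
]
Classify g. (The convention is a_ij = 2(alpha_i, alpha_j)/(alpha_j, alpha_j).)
type D_6

The matrix has rank 6 with 2's on the diagonal. Reading the off-diagonal entries as Dynkin edges (a single edge where a_ij = a_ji = -1; a double or triple edge where a_ij * a_ji = 2 or 3), the diagram is a chain of 4 nodes with a fork of two nodes at one end (D_6). One simple-root ordering that puts it in standard form is (alpha_4, alpha_6, alpha_1, alpha_2, alpha_5, alpha_3). So the algebra is type D_6, i.e. so(12).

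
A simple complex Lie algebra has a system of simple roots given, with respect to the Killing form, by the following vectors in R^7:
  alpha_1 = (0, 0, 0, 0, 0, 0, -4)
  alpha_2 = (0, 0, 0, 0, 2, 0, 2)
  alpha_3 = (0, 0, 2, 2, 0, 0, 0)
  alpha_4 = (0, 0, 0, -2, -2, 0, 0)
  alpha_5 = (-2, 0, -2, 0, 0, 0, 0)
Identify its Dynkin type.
type C_5

Compute the Cartan integers a_ij = 2(alpha_i, alpha_j)/(alpha_j, alpha_j); the resulting 5x5 Cartan matrix is
[[2, -2, 0, 0, 0], [-1, 2, 0, -1, 0], [0, 0, 2, -1, -1], [0, -1, -1, 2, 0], [0, 0, -1, 0, 2]].
The roots have two lengths (squared-length ratio 2:1); the short ones are alpha_{2,3,4,5}. The associated Dynkin diagram is a chain of 5 nodes with a double edge at one end; the terminal node there is the unique long simple root (C_5), so the type is C_5 (the algebra sp(10)).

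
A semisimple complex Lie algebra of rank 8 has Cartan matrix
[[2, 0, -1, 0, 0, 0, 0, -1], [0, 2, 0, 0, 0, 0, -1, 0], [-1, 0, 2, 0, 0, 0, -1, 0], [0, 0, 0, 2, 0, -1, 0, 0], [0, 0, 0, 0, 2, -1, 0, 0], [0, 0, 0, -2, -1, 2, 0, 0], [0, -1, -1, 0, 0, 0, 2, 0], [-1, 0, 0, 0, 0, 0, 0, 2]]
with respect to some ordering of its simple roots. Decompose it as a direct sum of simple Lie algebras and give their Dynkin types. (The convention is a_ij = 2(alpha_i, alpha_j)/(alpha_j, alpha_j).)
The diagram associated to this matrix has two connected components: the simple roots {alpha_1, alpha_2, alpha_3, alpha_7, alpha_8} form a chain of 5 nodes with single edges (A_5), and {alpha_4, alpha_5, alpha_6} form a chain of 3 nodes with a double edge at one end; the terminal node there is the unique short simple root (B_3). A semisimple Lie algebra decomposes uniquely as the direct sum of simple ideals, one per connected component of its Dynkin diagram, so g ≅ A_5 ⊕ B_3 (dimension 35 + 21 = 56).

A_5 ⊕ B_3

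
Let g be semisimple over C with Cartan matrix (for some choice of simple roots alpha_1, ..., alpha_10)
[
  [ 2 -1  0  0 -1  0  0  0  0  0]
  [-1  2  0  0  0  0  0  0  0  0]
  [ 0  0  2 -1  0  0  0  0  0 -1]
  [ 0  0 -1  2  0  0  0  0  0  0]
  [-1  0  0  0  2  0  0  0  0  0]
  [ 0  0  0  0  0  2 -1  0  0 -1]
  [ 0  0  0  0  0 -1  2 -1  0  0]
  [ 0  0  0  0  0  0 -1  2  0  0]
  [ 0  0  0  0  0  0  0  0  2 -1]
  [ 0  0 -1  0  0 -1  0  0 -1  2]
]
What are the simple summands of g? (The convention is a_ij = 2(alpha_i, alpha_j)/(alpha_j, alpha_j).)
A3 + E7

The diagram associated to this matrix has two connected components: the simple roots {alpha_1, alpha_2, alpha_5} form a chain of 3 nodes with single edges (A_3), and {alpha_3, alpha_4, alpha_6, alpha_7, alpha_8, alpha_9, alpha_10} form a chain of 6 nodes with one extra node attached to the third node from one end (E_7). A semisimple Lie algebra decomposes uniquely as the direct sum of simple ideals, one per connected component of its Dynkin diagram, so g ≅ A_3 ⊕ E_7 (dimension 15 + 133 = 148).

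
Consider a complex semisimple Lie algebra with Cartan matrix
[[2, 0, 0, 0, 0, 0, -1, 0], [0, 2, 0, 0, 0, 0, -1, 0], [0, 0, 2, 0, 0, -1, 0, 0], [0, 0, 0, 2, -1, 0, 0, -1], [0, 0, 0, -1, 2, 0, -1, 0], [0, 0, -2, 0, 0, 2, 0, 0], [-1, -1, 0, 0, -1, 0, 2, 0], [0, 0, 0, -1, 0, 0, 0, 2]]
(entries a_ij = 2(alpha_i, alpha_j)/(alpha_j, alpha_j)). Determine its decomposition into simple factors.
B_2 (so(5)) ⊕ D_6 (so(12))

The diagram associated to this matrix has two connected components: the simple roots {alpha_3, alpha_6} form a chain of 2 nodes with a double edge at one end; the terminal node there is the unique short simple root (B_2), and {alpha_1, alpha_2, alpha_4, alpha_5, alpha_7, alpha_8} form a chain of 4 nodes with a fork of two nodes at one end (D_6). A semisimple Lie algebra decomposes uniquely as the direct sum of simple ideals, one per connected component of its Dynkin diagram, so g ≅ B_2 ⊕ D_6 (dimension 10 + 66 = 76).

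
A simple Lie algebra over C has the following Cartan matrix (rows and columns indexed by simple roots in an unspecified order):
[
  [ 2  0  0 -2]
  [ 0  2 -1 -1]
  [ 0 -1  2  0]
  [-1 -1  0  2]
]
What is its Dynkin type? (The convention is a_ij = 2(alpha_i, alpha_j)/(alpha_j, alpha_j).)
The matrix has rank 4 with 2's on the diagonal. Reading the off-diagonal entries as Dynkin edges (a single edge where a_ij = a_ji = -1; a double or triple edge where a_ij * a_ji = 2 or 3), the diagram is a chain of 4 nodes with a double edge at one end; the terminal node there is the unique long simple root (C_4). One simple-root ordering that puts it in standard form is (alpha_3, alpha_2, alpha_4, alpha_1). So the algebra is type C_4, i.e. sp(8).

C4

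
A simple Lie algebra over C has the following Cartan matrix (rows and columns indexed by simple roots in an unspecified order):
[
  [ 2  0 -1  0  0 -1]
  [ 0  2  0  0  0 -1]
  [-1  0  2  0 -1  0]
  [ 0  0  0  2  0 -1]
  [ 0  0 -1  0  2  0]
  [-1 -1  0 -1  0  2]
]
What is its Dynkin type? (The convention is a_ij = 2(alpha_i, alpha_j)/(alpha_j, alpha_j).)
The matrix has rank 6 with 2's on the diagonal. Reading the off-diagonal entries as Dynkin edges (a single edge where a_ij = a_ji = -1; a double or triple edge where a_ij * a_ji = 2 or 3), the diagram is a chain of 4 nodes with a fork of two nodes at one end (D_6). One simple-root ordering that puts it in standard form is (alpha_5, alpha_3, alpha_1, alpha_6, alpha_4, alpha_2). So the algebra is type D_6, i.e. so(12).

D6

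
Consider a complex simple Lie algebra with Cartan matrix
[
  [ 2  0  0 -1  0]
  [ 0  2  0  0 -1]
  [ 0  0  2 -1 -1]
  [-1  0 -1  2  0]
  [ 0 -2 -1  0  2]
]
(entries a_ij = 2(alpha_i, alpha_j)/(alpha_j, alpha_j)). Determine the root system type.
The matrix has rank 5 with 2's on the diagonal. Reading the off-diagonal entries as Dynkin edges (a single edge where a_ij = a_ji = -1; a double or triple edge where a_ij * a_ji = 2 or 3), the diagram is a chain of 5 nodes with a double edge at one end; the terminal node there is the unique short simple root (B_5). One simple-root ordering that puts it in standard form is (alpha_1, alpha_4, alpha_3, alpha_5, alpha_2). So the algebra is type B_5, i.e. so(11).

B5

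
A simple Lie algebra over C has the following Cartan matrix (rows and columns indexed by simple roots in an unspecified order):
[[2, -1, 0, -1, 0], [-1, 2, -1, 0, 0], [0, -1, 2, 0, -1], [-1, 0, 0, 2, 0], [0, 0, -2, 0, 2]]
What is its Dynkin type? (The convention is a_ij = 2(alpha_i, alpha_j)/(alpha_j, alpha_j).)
C_5 (sp(10))

The matrix has rank 5 with 2's on the diagonal. Reading the off-diagonal entries as Dynkin edges (a single edge where a_ij = a_ji = -1; a double or triple edge where a_ij * a_ji = 2 or 3), the diagram is a chain of 5 nodes with a double edge at one end; the terminal node there is the unique long simple root (C_5). One simple-root ordering that puts it in standard form is (alpha_4, alpha_1, alpha_2, alpha_3, alpha_5). So the algebra is type C_5, i.e. sp(10).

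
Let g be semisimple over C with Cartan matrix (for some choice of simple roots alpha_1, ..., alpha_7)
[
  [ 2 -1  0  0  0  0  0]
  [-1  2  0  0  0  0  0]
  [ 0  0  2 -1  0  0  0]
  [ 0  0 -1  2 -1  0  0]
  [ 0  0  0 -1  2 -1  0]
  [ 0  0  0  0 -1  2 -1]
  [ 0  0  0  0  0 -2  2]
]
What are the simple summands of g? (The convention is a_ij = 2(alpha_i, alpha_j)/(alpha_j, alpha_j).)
A_2 (sl(3)) ⊕ C_5 (sp(10))

The diagram associated to this matrix has two connected components: the simple roots {alpha_1, alpha_2} form a chain of 2 nodes with single edges (A_2), and {alpha_3, alpha_4, alpha_5, alpha_6, alpha_7} form a chain of 5 nodes with a double edge at one end; the terminal node there is the unique long simple root (C_5). A semisimple Lie algebra decomposes uniquely as the direct sum of simple ideals, one per connected component of its Dynkin diagram, so g ≅ A_2 ⊕ C_5 (dimension 8 + 55 = 63).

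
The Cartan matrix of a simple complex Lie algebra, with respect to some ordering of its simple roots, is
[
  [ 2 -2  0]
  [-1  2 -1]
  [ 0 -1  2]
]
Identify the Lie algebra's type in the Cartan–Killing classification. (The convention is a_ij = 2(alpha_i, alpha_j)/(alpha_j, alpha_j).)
C_3

The matrix has rank 3 with 2's on the diagonal. Reading the off-diagonal entries as Dynkin edges (a single edge where a_ij = a_ji = -1; a double or triple edge where a_ij * a_ji = 2 or 3), the diagram is a chain of 3 nodes with a double edge at one end; the terminal node there is the unique long simple root (C_3). One simple-root ordering that puts it in standard form is (alpha_3, alpha_2, alpha_1). So the algebra is type C_3, i.e. sp(6).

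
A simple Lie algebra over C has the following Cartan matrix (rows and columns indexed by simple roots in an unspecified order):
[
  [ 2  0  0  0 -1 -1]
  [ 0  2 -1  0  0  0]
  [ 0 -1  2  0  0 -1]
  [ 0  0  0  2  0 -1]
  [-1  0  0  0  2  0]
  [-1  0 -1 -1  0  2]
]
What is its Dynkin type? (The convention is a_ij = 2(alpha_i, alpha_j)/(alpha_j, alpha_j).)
The matrix has rank 6 with 2's on the diagonal. Reading the off-diagonal entries as Dynkin edges (a single edge where a_ij = a_ji = -1; a double or triple edge where a_ij * a_ji = 2 or 3), the diagram is a chain of 5 nodes with one extra node attached to the third node from one end (E_6). One simple-root ordering that puts it in standard form is (alpha_2, alpha_4, alpha_3, alpha_6, alpha_1, alpha_5). So the algebra is type E_6.

E6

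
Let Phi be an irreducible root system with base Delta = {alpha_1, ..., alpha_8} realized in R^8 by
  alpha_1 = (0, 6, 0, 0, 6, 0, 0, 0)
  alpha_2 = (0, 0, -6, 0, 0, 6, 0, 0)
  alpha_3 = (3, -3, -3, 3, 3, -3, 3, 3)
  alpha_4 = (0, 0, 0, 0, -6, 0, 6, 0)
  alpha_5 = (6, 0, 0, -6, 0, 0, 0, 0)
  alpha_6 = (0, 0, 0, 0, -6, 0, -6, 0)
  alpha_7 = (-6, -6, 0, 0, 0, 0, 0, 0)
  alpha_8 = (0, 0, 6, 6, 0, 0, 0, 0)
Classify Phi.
E8

Compute the Cartan integers a_ij = 2(alpha_i, alpha_j)/(alpha_j, alpha_j); the resulting 8x8 Cartan matrix is
[[2, 0, 0, -1, 0, -1, -1, 0], [0, 2, 0, 0, 0, 0, 0, -1], [0, 0, 2, 0, 0, -1, 0, 0], [-1, 0, 0, 2, 0, 0, 0, 0], [0, 0, 0, 0, 2, 0, -1, -1], [-1, 0, -1, 0, 0, 2, 0, 0], [-1, 0, 0, 0, -1, 0, 2, 0], [0, -1, 0, 0, -1, 0, 0, 2]].
All simple roots have the same length, so the diagram is simply laced. The associated Dynkin diagram is a chain of 7 nodes with one extra node attached to the third node from one end (E_8), so the type is E_8.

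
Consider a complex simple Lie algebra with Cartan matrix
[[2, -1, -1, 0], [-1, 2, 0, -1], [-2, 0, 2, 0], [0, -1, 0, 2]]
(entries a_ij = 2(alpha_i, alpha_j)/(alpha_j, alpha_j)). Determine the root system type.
The matrix has rank 4 with 2's on the diagonal. Reading the off-diagonal entries as Dynkin edges (a single edge where a_ij = a_ji = -1; a double or triple edge where a_ij * a_ji = 2 or 3), the diagram is a chain of 4 nodes with a double edge at one end; the terminal node there is the unique long simple root (C_4). One simple-root ordering that puts it in standard form is (alpha_4, alpha_2, alpha_1, alpha_3). So the algebra is type C_4, i.e. sp(8).

C_4 (sp(8))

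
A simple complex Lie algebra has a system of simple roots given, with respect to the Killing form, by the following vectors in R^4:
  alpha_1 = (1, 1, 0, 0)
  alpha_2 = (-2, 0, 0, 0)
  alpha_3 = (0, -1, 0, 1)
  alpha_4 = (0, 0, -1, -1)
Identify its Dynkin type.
C_4

Compute the Cartan integers a_ij = 2(alpha_i, alpha_j)/(alpha_j, alpha_j); the resulting 4x4 Cartan matrix is
[[2, -1, -1, 0], [-2, 2, 0, 0], [-1, 0, 2, -1], [0, 0, -1, 2]].
The roots have two lengths (squared-length ratio 2:1); the short ones are alpha_{1,3,4}. The associated Dynkin diagram is a chain of 4 nodes with a double edge at one end; the terminal node there is the unique long simple root (C_4), so the type is C_4 (the algebra sp(8)).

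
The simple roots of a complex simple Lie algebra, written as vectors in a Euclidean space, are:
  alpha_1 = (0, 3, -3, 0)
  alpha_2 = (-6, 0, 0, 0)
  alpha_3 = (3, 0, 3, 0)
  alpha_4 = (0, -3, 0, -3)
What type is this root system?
Compute the Cartan integers a_ij = 2(alpha_i, alpha_j)/(alpha_j, alpha_j); the resulting 4x4 Cartan matrix is
[[2, 0, -1, -1], [0, 2, -2, 0], [-1, -1, 2, 0], [-1, 0, 0, 2]].
The roots have two lengths (squared-length ratio 2:1); the short ones are alpha_{1,3,4}. The associated Dynkin diagram is a chain of 4 nodes with a double edge at one end; the terminal node there is the unique long simple root (C_4), so the type is C_4 (the algebra sp(8)).

type C_4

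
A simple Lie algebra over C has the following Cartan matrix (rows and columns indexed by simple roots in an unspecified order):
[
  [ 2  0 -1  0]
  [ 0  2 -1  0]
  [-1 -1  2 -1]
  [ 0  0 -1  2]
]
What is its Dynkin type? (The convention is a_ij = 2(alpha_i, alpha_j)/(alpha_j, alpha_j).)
The matrix has rank 4 with 2's on the diagonal. Reading the off-diagonal entries as Dynkin edges (a single edge where a_ij = a_ji = -1; a double or triple edge where a_ij * a_ji = 2 or 3), the diagram is a chain of 2 nodes with a fork of two nodes at one end (D_4). One simple-root ordering that puts it in standard form is (alpha_4, alpha_3, alpha_1, alpha_2). So the algebra is type D_4, i.e. so(8).

D4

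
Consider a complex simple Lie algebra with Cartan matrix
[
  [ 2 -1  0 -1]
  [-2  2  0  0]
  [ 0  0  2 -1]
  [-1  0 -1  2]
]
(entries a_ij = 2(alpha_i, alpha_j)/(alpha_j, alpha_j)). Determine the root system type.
C_4

The matrix has rank 4 with 2's on the diagonal. Reading the off-diagonal entries as Dynkin edges (a single edge where a_ij = a_ji = -1; a double or triple edge where a_ij * a_ji = 2 or 3), the diagram is a chain of 4 nodes with a double edge at one end; the terminal node there is the unique long simple root (C_4). One simple-root ordering that puts it in standard form is (alpha_3, alpha_4, alpha_1, alpha_2). So the algebra is type C_4, i.e. sp(8).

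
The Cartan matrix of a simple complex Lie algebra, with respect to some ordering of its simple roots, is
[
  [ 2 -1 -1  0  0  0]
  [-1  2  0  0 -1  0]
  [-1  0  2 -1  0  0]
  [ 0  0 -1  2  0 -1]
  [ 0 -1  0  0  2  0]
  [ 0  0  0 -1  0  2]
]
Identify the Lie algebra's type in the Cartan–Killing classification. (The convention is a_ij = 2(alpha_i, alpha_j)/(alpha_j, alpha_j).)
The matrix has rank 6 with 2's on the diagonal. Reading the off-diagonal entries as Dynkin edges (a single edge where a_ij = a_ji = -1; a double or triple edge where a_ij * a_ji = 2 or 3), the diagram is a chain of 6 nodes with single edges (A_6). One simple-root ordering that puts it in standard form is (alpha_5, alpha_2, alpha_1, alpha_3, alpha_4, alpha_6). So the algebra is type A_6, i.e. sl(7).

A_6 (sl(7))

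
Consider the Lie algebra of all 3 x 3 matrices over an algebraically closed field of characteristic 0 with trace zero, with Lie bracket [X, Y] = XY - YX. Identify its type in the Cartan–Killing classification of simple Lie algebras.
A2

This is sl(3), which has dimension 3^2 - 1 = 8 and rank 3 - 1 = 2 (a Cartan subalgebra is the diagonal traceless matrices). In the classification of classical Lie algebras, the special linear algebra sl(n+1) has type A_n; here n = 2, so the Dynkin diagram is a chain of 2 nodes with single edges (A_2). Hence the type is A_2.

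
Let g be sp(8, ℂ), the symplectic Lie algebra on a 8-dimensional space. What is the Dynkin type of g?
This is sp(8), which has dimension 8(8+1)/2 = 36 and rank 8/2 = 4. In the classification of classical Lie algebras, the symplectic algebra sp(2n) has type C_n; here n = 4, so the Dynkin diagram is a chain of 4 nodes with a double edge at one end; the terminal node there is the unique long simple root (C_4). Hence the type is C_4.

C_4 (sp(8))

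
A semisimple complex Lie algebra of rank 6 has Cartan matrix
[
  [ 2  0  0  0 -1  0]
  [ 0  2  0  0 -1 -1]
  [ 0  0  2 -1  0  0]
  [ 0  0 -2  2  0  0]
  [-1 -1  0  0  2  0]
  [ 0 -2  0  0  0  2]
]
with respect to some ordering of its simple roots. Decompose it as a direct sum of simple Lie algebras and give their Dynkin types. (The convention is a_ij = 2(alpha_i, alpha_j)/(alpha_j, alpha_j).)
type B_2 ⊕ type C_4

The diagram associated to this matrix has two connected components: the simple roots {alpha_3, alpha_4} form a chain of 2 nodes with a double edge at one end; the terminal node there is the unique short simple root (B_2), and {alpha_1, alpha_2, alpha_5, alpha_6} form a chain of 4 nodes with a double edge at one end; the terminal node there is the unique long simple root (C_4). A semisimple Lie algebra decomposes uniquely as the direct sum of simple ideals, one per connected component of its Dynkin diagram, so g ≅ B_2 ⊕ C_4 (dimension 10 + 36 = 46).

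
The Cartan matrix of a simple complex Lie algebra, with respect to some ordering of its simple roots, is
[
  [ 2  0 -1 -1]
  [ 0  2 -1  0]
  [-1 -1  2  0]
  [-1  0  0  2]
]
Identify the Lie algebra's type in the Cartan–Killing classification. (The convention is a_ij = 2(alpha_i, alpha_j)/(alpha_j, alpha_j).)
type A_4

The matrix has rank 4 with 2's on the diagonal. Reading the off-diagonal entries as Dynkin edges (a single edge where a_ij = a_ji = -1; a double or triple edge where a_ij * a_ji = 2 or 3), the diagram is a chain of 4 nodes with single edges (A_4). One simple-root ordering that puts it in standard form is (alpha_4, alpha_1, alpha_3, alpha_2). So the algebra is type A_4, i.e. sl(5).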